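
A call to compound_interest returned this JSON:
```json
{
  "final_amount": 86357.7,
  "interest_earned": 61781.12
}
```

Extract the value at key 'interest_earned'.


61781.12


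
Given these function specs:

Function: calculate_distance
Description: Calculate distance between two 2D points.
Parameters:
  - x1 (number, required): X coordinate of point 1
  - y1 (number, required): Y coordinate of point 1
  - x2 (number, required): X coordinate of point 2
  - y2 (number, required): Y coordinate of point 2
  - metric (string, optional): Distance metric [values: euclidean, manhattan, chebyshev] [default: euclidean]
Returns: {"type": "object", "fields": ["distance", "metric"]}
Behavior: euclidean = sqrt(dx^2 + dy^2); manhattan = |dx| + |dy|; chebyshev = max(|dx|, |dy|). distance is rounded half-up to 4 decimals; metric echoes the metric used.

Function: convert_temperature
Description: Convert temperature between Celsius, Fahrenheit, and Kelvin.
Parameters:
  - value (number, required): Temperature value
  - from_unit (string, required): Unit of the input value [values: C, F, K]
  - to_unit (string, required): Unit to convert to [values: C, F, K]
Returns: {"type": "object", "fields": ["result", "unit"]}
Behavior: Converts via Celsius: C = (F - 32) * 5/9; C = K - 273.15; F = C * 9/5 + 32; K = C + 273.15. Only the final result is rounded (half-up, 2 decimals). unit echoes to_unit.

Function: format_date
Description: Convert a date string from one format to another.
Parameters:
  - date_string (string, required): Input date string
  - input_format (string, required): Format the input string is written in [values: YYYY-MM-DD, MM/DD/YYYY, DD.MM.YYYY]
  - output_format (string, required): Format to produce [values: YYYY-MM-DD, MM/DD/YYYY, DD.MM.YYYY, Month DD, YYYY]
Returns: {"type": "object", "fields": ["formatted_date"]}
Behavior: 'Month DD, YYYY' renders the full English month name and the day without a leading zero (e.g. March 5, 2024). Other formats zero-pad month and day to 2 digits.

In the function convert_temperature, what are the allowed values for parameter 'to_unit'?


The convert_temperature spec declares:
  - to_unit (string, required): Unit to convert to [values: C, F, K]
Allowed values:
C, F, K


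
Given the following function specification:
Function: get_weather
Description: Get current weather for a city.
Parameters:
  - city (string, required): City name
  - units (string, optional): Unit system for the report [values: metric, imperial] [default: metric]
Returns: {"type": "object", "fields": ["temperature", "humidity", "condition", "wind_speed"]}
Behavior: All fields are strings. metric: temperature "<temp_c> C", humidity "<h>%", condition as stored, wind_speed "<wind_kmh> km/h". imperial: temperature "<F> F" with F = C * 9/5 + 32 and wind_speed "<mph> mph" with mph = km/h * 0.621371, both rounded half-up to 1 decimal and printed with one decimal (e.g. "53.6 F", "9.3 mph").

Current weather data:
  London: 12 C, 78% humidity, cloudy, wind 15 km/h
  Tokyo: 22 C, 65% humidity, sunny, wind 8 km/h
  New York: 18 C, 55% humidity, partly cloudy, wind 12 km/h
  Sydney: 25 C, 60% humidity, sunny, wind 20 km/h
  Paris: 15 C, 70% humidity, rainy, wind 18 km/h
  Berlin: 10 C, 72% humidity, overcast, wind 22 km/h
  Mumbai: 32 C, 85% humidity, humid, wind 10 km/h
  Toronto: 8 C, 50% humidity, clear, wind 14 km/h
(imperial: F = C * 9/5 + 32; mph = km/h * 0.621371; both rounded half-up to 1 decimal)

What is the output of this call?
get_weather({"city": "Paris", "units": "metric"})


Paris record: 15 C, 70%, rainy, 18 km/h
metric: report values as stored ('<temp_c> C', '<humidity>%', '<wind_kmh> km/h')
Output:
{"temperature": "15 C", "humidity": "70%", "condition": "rainy", "wind_speed": "18 km/h"}


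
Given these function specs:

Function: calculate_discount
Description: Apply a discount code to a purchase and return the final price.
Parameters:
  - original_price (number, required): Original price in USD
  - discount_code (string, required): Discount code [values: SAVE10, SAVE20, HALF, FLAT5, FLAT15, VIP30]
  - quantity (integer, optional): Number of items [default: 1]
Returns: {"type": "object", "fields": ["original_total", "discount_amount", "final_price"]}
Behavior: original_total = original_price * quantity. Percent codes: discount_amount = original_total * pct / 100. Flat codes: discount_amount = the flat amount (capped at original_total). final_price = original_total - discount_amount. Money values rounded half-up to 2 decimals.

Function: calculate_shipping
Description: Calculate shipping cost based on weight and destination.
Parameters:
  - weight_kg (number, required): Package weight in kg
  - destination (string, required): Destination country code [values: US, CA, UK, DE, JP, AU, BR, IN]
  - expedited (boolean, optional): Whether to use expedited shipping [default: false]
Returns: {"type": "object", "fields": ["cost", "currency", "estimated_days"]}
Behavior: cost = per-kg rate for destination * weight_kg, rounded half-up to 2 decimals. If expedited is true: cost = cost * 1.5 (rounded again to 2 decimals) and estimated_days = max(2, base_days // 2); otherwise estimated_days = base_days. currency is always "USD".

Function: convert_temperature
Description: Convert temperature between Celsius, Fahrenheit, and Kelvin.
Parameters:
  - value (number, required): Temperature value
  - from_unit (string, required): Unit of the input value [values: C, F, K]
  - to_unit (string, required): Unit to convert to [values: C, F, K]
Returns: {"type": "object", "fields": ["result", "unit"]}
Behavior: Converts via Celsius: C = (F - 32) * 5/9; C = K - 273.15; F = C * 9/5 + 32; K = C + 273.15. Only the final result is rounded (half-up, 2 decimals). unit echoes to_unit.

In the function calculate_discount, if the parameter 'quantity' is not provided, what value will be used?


The calculate_discount spec declares:
  - quantity (integer, optional): Number of items [default: 1]
Default:
1


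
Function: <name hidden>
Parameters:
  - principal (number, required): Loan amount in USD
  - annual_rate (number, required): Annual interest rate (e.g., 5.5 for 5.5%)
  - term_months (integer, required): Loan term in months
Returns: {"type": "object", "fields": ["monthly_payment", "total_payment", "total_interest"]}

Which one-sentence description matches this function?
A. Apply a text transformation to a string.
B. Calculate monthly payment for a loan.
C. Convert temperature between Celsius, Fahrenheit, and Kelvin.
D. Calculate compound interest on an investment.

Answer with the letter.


Parameters principal, annual_rate, term_months and return ["monthly_payment", "total_payment", "total_interest"] fit: Calculate monthly payment for a loan.
B


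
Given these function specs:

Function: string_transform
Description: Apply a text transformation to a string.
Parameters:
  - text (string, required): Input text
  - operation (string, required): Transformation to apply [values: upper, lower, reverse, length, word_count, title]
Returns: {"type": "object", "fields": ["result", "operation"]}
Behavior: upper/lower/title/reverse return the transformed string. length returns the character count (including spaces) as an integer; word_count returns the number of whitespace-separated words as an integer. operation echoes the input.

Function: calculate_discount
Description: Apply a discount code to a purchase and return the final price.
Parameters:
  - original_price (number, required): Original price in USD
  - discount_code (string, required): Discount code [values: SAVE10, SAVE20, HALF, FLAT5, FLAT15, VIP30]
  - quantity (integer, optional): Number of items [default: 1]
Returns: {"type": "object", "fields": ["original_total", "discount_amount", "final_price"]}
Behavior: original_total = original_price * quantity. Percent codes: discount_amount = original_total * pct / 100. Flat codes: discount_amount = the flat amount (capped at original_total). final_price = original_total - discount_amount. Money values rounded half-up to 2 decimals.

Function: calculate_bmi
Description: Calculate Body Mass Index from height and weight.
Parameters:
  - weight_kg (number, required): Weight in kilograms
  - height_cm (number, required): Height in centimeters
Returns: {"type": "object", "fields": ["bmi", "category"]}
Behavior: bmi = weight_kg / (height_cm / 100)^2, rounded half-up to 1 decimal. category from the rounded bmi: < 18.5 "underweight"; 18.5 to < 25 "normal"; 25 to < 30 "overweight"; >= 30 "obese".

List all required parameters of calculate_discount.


Parameters of calculate_discount and their required/optional flag:
  original_price: required
  discount_code: required
  quantity: optional
discount_code, original_price


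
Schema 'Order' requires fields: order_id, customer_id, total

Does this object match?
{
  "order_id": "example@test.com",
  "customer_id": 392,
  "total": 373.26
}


Checking required fields... All present.
Valid - all required fields present


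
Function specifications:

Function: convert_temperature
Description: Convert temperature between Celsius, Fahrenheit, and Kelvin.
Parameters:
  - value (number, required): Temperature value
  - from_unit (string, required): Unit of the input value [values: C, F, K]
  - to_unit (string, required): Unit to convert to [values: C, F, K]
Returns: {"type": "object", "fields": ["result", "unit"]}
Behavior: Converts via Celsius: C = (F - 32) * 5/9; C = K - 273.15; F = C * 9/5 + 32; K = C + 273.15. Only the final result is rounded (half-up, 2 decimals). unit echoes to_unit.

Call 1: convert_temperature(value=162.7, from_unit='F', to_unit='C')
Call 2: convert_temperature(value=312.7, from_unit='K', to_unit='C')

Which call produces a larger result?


Call 1:
  To C: (162.7 - 32) * 5/9 = 72.611111
  Target is C: 72.611111
  Round to 2 decimals: 72.61
  -> 72.61 C
Call 2:
  To C: 312.7 - 273.15 = 39.55
  Target is C: 39.55
  Round to 2 decimals: 39.55
  -> 39.55 C
Call 1 (72.61 C)


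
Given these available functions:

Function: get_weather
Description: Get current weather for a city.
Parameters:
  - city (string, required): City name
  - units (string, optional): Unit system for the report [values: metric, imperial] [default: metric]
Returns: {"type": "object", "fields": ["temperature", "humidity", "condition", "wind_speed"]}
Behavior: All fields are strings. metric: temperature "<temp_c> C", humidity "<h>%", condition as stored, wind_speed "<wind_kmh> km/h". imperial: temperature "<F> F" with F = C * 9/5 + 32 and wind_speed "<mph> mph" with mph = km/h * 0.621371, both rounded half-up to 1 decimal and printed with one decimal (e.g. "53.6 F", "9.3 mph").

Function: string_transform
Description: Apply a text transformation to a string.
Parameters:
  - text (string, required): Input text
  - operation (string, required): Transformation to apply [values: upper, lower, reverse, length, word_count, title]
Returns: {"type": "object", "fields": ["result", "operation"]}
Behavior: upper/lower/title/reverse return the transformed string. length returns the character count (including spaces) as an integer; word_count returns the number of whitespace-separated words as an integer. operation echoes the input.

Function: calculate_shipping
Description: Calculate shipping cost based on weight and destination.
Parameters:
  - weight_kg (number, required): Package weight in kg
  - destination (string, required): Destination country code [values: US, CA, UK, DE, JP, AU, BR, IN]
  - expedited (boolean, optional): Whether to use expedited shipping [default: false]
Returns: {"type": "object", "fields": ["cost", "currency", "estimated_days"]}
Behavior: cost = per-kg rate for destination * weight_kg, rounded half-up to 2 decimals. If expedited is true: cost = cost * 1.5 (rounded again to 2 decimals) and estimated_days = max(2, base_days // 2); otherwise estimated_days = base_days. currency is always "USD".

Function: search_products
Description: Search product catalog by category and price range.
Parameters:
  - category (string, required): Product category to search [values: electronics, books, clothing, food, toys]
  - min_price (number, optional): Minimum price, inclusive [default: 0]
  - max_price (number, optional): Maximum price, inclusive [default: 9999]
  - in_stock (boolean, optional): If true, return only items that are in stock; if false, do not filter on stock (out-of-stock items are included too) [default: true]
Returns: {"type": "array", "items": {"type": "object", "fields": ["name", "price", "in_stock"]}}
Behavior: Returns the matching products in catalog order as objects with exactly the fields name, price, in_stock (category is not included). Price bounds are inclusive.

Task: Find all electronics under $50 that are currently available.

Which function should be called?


The task needs a function whose description is: Search product catalog by category and price range.
search_products


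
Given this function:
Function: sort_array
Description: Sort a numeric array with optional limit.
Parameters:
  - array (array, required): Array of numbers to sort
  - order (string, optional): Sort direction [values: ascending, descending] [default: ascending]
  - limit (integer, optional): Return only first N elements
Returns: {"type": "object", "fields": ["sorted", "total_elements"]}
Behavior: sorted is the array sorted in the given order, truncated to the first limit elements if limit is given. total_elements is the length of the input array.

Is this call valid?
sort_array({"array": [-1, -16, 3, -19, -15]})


Checking all required parameters present and types match... All valid.
Valid


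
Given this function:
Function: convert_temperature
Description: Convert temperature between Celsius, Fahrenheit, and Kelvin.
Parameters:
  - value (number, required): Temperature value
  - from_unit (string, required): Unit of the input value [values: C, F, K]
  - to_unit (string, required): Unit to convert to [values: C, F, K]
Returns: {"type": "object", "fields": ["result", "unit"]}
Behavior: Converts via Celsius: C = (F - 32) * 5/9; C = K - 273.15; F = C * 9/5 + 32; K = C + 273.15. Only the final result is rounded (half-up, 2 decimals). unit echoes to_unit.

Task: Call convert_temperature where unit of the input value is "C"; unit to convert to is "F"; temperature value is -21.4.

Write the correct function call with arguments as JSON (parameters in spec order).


Mapping each described value to its parameter name:
  'Unit of the input value' -> from_unit = "C"
  'Unit to convert to' -> to_unit = "F"
  'Temperature value' -> value = -21.4
convert_temperature({"value": -21.4, "from_unit": "C", "to_unit": "F"})


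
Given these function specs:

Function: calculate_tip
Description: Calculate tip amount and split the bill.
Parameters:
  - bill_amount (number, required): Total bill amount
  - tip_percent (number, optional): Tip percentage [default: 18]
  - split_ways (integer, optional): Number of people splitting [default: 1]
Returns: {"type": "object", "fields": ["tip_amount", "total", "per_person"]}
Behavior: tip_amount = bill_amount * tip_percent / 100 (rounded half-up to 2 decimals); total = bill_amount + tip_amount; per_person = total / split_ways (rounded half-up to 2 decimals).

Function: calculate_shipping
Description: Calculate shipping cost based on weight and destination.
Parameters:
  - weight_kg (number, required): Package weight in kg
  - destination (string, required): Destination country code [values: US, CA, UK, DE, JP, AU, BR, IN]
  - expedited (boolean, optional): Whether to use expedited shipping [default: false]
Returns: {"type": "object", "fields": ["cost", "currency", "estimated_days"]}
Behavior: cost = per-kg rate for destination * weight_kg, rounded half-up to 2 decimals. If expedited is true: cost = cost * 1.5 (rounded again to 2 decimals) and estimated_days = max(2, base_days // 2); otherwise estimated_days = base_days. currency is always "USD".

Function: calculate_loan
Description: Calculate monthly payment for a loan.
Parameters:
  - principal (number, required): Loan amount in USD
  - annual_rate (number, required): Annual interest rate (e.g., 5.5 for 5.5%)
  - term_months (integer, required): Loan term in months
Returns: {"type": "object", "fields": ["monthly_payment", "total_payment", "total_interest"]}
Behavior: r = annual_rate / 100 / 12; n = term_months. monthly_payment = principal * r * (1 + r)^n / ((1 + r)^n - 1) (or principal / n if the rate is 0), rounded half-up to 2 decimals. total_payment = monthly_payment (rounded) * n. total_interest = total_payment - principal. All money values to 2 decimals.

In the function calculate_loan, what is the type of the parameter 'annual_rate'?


The calculate_loan spec declares:
  - annual_rate (number, required): Annual interest rate (e.g., 5.5 for 5.5%)
Type:
number


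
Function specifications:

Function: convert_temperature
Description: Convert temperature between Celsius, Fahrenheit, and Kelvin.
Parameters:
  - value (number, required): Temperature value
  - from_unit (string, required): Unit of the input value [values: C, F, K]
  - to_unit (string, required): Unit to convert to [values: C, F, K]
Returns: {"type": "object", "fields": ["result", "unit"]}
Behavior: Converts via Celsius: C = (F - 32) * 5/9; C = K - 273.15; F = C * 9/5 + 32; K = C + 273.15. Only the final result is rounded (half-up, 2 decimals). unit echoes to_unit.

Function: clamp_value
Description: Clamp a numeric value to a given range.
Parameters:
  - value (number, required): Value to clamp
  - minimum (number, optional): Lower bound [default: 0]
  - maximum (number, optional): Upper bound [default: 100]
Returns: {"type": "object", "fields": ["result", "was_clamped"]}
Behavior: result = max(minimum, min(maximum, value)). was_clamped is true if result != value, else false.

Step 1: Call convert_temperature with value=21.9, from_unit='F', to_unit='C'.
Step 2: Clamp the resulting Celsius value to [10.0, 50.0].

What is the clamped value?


Step 1: convert_temperature(value=21.9, from_unit=F, to_unit=C)
  To C: (21.9 - 32) * 5/9 = -5.611111
  Target is C: -5.611111
  Round to 2 decimals: -5.61
  -> result = -5.61 C
Step 2: clamp_value(value=-5.61, minimum=10.0, maximum=50.0)
  result = max(10.0, min(50.0, -5.61)) = max(10.0, -5.61) = 10.0
  was_clamped = (10.0 != -5.61) = true
  -> result = 10.0
10.0


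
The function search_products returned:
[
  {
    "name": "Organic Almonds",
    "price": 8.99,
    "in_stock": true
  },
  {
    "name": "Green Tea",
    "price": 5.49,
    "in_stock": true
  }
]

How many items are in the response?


Items: Organic Almonds, Green Tea
2


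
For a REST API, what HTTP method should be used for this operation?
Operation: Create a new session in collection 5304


GET = read, POST = create, PUT = update/replace, DELETE = remove
This operation is a create.
POST


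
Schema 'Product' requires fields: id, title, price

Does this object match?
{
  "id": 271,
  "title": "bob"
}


Checking required fields...
Missing: price
Invalid - missing required field 'price'


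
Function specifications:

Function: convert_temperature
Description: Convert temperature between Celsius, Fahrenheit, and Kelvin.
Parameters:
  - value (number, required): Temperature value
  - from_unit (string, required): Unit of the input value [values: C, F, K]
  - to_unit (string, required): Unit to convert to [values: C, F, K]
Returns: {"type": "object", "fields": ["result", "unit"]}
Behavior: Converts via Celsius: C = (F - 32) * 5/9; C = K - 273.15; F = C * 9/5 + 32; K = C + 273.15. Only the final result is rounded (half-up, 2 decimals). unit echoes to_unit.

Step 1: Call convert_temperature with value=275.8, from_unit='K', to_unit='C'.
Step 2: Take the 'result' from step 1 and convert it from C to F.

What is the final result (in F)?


Step 1: convert_temperature(value=275.8, from_unit=K, to_unit=C)
  To C: 275.8 - 273.15 = 2.65
  Target is C: 2.65
  Round to 2 decimals: 2.65
  -> result = 2.65 C
Step 2: convert_temperature(value=2.65, from_unit=C, to_unit=F)
  Input already in C: 2.65
  To F: 2.65 * 9/5 + 32 = 36.77
  Round to 2 decimals: 36.77
  -> result = 36.77 F
36.77 F


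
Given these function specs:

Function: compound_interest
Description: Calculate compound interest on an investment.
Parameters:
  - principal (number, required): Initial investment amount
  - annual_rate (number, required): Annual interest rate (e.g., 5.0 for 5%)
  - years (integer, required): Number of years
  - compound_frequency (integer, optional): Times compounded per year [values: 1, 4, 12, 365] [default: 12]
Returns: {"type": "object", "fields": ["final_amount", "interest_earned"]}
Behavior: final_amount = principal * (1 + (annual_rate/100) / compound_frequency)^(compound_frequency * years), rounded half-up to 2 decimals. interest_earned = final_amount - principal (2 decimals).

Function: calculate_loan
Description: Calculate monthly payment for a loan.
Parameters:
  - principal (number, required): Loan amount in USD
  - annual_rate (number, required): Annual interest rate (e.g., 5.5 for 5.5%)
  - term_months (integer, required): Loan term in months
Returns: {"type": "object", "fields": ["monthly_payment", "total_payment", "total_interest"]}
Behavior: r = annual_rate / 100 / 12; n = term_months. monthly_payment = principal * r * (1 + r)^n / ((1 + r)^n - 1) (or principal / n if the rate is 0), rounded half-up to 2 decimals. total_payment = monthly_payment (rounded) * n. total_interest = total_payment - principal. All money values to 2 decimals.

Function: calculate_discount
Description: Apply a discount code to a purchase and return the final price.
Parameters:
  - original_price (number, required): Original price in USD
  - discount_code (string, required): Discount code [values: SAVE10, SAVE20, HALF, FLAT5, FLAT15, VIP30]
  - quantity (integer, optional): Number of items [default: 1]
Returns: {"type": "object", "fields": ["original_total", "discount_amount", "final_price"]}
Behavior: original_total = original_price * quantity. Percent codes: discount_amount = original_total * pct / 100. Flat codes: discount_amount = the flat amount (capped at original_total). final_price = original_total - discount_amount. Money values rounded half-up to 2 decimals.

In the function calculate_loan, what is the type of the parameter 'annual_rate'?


The calculate_loan spec declares:
  - annual_rate (number, required): Annual interest rate (e.g., 5.5 for 5.5%)
Type:
number


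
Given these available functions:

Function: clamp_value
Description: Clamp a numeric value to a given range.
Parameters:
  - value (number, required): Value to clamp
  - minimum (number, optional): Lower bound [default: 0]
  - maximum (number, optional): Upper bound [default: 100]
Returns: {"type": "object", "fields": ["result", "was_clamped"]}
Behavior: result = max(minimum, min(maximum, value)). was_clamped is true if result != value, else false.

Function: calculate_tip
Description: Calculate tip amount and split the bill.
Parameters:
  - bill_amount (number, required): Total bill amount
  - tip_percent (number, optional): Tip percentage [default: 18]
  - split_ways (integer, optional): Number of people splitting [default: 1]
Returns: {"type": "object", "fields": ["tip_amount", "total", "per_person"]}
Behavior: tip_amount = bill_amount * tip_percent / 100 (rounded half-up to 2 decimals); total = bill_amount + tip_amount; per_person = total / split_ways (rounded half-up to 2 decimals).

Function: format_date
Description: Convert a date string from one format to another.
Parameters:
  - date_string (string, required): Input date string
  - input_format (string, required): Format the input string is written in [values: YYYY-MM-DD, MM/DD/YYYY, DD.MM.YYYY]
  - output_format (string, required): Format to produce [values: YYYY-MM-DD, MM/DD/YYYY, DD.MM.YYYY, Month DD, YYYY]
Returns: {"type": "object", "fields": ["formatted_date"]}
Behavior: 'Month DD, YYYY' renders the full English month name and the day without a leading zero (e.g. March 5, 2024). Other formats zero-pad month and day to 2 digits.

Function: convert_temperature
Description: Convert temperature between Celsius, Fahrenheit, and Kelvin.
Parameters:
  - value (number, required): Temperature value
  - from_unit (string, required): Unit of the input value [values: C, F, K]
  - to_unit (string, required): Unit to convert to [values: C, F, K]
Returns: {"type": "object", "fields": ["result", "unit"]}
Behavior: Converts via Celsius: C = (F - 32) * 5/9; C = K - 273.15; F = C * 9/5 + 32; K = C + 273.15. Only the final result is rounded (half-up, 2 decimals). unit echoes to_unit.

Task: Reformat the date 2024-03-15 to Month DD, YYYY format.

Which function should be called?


The task needs a function whose description is: Convert a date string from one format to another.
format_date


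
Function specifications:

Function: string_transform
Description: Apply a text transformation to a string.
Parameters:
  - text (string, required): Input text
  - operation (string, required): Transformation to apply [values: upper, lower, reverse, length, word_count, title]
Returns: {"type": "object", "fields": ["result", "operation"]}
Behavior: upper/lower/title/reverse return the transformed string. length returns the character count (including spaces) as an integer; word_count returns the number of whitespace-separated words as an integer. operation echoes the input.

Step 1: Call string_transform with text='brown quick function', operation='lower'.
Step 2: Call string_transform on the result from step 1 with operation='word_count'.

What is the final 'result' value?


Step 1: string_transform(text='brown quick function', operation='lower')
  -> result = 'brown quick function'
Step 2: string_transform(text='brown quick function', operation='word_count')
  words: brown, quick, function -> 3
  -> result = 3
3


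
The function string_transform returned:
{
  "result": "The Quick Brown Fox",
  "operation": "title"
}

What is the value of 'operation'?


title


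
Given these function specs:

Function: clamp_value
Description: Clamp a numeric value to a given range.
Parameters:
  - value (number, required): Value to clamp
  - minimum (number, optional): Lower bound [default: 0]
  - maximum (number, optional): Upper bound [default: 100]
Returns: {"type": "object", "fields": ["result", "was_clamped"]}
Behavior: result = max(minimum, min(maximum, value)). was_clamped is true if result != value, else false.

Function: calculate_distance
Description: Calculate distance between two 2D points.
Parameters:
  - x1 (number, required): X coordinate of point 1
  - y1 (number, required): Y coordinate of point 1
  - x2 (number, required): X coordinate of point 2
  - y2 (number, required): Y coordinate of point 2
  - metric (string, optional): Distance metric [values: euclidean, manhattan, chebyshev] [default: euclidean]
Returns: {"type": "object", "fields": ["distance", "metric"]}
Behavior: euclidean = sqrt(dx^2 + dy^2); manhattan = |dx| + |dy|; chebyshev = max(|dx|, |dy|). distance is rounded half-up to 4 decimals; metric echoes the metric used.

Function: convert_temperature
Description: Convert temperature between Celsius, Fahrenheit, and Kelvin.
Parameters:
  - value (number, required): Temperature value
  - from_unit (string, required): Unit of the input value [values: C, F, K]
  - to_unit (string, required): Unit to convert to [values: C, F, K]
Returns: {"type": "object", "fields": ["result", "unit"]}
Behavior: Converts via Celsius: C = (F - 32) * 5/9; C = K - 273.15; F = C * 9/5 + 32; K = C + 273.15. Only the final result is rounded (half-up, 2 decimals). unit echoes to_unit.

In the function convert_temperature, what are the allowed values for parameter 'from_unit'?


The convert_temperature spec declares:
  - from_unit (string, required): Unit of the input value [values: C, F, K]
Allowed values:
C, F, K


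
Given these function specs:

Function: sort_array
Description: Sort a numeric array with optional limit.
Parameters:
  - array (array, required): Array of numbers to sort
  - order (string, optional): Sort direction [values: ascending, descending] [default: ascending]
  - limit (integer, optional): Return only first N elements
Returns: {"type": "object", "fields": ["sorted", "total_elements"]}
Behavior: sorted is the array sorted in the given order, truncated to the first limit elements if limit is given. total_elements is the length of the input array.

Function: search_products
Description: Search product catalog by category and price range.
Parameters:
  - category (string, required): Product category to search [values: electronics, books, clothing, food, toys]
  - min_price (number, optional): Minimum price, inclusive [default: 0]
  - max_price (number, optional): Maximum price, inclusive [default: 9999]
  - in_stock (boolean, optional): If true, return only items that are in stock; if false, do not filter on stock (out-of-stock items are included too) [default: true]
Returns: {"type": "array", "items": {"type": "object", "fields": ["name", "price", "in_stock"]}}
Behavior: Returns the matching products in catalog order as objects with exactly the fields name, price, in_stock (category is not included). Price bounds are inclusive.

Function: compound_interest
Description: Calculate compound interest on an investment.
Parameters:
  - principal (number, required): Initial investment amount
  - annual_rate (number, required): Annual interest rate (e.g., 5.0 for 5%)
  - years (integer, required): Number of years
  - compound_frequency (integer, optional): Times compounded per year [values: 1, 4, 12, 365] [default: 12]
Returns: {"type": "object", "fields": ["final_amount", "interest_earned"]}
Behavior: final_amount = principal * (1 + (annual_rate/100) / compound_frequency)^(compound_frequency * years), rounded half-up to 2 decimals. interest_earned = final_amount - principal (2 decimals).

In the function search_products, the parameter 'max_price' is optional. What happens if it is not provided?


The search_products spec declares:
  - max_price (number, optional): Maximum price, inclusive [default: 9999]
It defaults to 9999


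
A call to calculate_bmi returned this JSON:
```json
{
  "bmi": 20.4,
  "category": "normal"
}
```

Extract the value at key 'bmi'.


20.4


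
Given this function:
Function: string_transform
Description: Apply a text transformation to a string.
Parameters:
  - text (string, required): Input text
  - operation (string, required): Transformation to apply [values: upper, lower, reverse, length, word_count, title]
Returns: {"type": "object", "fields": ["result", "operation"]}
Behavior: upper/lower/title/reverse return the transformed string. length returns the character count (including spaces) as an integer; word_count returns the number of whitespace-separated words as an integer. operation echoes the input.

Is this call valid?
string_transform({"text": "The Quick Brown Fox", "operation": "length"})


Checking all required parameters present and types match... All valid.
Valid


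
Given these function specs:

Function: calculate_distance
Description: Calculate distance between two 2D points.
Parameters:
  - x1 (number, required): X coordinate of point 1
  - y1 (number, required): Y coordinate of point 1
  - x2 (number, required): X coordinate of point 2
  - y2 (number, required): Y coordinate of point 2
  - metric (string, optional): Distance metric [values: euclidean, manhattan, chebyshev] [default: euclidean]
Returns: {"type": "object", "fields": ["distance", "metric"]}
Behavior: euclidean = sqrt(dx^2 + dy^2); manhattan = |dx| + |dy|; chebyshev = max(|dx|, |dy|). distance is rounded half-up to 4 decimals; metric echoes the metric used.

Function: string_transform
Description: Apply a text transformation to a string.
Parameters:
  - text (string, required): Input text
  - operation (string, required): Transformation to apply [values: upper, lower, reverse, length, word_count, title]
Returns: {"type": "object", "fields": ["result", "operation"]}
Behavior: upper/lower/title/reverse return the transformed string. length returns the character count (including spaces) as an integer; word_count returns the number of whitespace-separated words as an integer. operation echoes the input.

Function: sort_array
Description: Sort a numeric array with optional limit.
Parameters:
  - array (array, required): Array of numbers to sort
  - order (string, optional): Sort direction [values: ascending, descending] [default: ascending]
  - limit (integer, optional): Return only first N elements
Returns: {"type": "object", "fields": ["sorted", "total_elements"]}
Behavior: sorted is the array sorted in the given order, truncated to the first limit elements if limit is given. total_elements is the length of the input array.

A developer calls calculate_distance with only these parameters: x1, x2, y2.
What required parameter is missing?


Required parameters: x1, y1, x2, y2
Provided: x1, x2, y2
Missing: y1
y1


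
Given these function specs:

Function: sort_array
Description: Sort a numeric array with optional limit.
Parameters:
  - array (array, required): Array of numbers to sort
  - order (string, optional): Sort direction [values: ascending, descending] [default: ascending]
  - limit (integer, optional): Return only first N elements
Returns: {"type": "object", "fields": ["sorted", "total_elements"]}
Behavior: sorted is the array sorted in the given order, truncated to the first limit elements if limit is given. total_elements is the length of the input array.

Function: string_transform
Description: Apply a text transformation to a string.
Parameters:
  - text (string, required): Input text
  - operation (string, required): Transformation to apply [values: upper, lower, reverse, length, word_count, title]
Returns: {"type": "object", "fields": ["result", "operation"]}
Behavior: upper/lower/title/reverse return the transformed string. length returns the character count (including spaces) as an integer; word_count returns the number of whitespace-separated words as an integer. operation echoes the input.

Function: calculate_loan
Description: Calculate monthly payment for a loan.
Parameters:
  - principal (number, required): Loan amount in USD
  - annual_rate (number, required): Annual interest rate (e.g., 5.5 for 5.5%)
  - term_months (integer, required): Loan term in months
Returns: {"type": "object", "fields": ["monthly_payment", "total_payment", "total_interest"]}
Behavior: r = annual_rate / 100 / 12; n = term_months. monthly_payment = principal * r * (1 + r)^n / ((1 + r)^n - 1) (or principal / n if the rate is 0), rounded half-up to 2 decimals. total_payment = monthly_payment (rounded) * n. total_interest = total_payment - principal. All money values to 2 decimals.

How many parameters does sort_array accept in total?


Parameters of sort_array: array (required), order (optional), limit (optional)
Total:
3


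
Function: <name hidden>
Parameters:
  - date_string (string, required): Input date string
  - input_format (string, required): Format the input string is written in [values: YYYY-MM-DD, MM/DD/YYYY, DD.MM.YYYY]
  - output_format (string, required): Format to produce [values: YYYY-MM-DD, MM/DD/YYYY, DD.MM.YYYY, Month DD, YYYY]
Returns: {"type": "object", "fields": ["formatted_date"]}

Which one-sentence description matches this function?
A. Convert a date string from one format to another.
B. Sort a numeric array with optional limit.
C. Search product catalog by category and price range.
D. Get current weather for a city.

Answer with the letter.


Parameters date_string, input_format, output_format and return ["formatted_date"] fit: Convert a date string from one format to another.
A


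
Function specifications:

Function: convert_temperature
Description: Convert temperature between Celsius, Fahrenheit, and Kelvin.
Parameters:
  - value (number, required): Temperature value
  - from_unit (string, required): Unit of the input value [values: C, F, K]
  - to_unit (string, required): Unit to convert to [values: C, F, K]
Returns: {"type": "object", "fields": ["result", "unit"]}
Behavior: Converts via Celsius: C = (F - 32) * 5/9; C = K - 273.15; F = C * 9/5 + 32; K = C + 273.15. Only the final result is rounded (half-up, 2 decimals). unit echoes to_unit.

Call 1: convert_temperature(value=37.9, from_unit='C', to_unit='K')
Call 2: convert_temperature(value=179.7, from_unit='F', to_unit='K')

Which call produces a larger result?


Call 1:
  Input already in C: 37.9
  To K: 37.9 + 273.15 = 311.05
  Round to 2 decimals: 311.05
  -> 311.05 K
Call 2:
  To C: (179.7 - 32) * 5/9 = 82.055556
  To K: 82.055556 + 273.15 = 355.205556
  Round to 2 decimals: 355.21
  -> 355.21 K
Call 2 (355.21 K)


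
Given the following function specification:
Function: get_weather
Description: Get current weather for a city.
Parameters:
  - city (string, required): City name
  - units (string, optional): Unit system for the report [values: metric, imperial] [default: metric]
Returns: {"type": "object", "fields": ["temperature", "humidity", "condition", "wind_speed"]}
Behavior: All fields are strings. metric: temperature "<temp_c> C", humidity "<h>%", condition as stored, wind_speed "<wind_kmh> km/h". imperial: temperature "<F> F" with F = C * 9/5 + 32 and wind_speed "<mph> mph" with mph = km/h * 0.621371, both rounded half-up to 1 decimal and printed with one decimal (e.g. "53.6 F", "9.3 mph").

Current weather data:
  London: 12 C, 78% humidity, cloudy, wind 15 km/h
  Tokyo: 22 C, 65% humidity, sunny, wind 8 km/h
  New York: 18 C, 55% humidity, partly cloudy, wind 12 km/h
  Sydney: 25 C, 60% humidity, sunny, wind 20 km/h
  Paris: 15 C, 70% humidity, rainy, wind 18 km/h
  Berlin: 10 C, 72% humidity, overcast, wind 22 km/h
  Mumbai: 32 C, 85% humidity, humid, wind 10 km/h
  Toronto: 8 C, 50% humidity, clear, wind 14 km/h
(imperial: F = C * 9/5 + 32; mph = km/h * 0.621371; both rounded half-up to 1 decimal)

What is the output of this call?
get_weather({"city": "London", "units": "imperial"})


London record: 12 C, 78%, cloudy, 15 km/h
imperial: temperature = 12 * 9/5 + 32 = 53.6 -> 53.6 F
imperial: wind_speed = 15 * 0.621371 = 9.320565 -> 9.3 mph
Output:
{"temperature": "53.6 F", "humidity": "78%", "condition": "cloudy", "wind_speed": "9.3 mph"}


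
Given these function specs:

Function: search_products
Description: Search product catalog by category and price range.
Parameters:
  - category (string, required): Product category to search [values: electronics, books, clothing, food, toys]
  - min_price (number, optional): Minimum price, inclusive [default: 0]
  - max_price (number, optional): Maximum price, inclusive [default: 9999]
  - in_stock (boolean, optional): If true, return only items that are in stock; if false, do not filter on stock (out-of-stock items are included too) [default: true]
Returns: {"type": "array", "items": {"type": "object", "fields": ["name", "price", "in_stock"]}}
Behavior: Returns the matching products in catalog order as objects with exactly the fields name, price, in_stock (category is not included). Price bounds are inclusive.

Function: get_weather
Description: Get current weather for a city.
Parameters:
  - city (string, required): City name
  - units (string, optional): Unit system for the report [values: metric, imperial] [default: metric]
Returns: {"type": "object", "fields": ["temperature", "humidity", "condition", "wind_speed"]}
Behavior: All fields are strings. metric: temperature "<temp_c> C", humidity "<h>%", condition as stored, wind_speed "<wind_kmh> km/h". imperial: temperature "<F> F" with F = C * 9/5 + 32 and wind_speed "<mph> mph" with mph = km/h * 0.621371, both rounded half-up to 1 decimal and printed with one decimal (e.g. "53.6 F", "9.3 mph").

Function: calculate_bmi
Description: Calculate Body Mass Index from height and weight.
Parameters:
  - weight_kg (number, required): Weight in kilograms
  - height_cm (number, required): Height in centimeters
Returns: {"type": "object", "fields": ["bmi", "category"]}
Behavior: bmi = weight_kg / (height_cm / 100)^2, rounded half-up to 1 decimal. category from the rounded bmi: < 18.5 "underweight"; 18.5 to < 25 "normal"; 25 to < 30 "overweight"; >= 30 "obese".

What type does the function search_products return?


The search_products spec declares Returns: {"type": "array", "items": {"type": "object", "fields": ["name", "price", "in_stock"]}}
Type:
array


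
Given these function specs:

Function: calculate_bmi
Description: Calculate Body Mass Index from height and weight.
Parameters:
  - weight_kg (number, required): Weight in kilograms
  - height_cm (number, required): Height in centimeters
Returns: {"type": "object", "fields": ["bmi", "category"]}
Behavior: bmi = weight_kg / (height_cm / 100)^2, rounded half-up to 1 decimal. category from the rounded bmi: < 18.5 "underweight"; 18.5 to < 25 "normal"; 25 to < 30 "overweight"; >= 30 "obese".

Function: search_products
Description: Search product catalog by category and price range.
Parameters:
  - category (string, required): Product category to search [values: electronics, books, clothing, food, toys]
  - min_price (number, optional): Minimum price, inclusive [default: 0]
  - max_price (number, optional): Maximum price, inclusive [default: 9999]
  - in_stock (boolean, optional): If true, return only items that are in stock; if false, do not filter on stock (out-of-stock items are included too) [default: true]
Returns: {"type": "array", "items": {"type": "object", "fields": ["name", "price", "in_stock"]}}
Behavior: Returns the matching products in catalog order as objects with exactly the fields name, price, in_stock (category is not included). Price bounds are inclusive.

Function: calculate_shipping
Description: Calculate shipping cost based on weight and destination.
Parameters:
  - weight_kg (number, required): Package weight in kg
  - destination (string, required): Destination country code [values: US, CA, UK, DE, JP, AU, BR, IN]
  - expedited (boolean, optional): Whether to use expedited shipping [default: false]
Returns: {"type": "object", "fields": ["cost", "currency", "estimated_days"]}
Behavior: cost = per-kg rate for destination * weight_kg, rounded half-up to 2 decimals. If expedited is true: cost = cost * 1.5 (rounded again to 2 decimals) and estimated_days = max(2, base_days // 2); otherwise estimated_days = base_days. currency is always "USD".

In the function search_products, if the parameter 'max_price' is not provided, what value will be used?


The search_products spec declares:
  - max_price (number, optional): Maximum price, inclusive [default: 9999]
Default:
9999
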